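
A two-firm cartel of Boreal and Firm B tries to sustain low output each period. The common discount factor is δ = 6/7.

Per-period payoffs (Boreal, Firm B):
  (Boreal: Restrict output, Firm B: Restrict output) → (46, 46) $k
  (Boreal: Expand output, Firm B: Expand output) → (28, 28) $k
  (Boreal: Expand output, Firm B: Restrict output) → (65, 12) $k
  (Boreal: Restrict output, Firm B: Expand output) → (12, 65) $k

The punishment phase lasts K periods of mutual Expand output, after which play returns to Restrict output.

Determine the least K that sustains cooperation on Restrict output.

2

Need Σ_{k=1}^{K} δ^k ≥ (65−46)/(46−28) = 1.0556 at δ = 6/7.
At K = 1 the sum is 0.8571 < 1.0556; at K = 2 it is 1.5918 ≥ 1.0556.
So the minimum punishment length is K = 2.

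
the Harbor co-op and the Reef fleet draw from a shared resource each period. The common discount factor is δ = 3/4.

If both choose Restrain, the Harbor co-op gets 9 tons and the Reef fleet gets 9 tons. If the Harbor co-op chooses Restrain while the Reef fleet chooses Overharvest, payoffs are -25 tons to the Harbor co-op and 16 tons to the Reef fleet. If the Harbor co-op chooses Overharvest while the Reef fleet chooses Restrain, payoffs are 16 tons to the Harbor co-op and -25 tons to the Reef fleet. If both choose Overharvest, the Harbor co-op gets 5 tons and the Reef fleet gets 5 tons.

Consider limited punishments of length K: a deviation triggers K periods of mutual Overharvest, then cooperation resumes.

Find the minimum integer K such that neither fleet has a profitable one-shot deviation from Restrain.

4

Need Σ_{k=1}^{K} δ^k ≥ (16−9)/(9−5) = 1.7500 at δ = 3/4.
At K = 3 the sum is 1.7344 < 1.7500; at K = 4 it is 2.0508 ≥ 1.7500.
So the minimum punishment length is K = 4.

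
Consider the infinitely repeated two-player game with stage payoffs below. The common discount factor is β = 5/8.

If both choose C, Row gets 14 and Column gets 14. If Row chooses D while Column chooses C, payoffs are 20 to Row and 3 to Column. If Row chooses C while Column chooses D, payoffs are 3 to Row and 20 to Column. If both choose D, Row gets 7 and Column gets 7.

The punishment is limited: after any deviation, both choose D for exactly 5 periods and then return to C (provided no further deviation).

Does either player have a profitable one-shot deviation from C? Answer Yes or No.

No

Comparing payoff streams over the 6 periods until play realigns: cooperate → 14(1+β+…+β^5); deviate → 20 + 7(β+…+β^5).
Cooperation is sustained iff (14−7)(β+…+β^5) ≥ 20−14.
β+…+β^5 = 5/8·(1−(5/8)^5)/(1−5/8) = 1.5077, and (20−14)/(14−7) = 0.8571.
1.5077 ≥ 0.8571, so cooperation is sustainable.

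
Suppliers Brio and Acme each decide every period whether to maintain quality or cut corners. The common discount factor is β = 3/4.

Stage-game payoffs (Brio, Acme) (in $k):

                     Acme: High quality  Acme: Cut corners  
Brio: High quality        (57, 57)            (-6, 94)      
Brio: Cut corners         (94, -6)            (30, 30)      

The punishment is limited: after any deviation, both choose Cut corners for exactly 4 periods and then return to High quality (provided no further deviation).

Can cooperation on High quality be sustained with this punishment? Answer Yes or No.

Yes

Comparing payoff streams over the 5 periods until play realigns: cooperate → 57(1+β+…+β^4); deviate → 94 + 30(β+…+β^4).
Cooperation is sustained iff (57−30)(β+…+β^4) ≥ 94−57.
β+…+β^4 = 3/4·(1−(3/4)^4)/(1−3/4) = 2.0508, and (94−57)/(57−30) = 1.3704.
2.0508 ≥ 1.3704, so cooperation is sustainable.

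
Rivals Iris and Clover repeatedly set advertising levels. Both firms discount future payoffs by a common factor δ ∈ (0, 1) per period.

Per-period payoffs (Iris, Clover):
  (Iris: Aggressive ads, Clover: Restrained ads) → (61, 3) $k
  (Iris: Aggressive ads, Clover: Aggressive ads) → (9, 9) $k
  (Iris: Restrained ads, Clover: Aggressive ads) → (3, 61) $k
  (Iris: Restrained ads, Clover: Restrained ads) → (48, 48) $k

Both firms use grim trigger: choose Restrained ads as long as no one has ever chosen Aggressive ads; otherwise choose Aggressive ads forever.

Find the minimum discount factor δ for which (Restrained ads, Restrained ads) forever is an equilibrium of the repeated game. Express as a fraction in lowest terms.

1/4

One-period gain from deviating is 61 − 48 = 13. The loss is 48 − 9 = 39 in every subsequent period, with present value 39·δ/(1−δ).
Deviation is unprofitable when 39·δ/(1−δ) ≥ 13, i.e. δ/(1−δ) ≥ 1/3.
Equivalently δ ≥ 13/(13+39) = 1/4.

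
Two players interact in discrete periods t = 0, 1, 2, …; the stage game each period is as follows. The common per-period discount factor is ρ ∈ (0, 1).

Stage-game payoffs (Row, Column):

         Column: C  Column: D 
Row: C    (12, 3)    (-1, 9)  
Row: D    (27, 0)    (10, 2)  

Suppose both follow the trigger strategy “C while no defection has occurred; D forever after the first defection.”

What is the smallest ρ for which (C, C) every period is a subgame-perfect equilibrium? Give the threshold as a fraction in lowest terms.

15/17

Row's threshold: (27−12)/(27−10) = 15/17.
Column's threshold: (9−3)/(9−2) = 6/7.
15/17 > 6/7, so Row binds and ρ* = 15/17.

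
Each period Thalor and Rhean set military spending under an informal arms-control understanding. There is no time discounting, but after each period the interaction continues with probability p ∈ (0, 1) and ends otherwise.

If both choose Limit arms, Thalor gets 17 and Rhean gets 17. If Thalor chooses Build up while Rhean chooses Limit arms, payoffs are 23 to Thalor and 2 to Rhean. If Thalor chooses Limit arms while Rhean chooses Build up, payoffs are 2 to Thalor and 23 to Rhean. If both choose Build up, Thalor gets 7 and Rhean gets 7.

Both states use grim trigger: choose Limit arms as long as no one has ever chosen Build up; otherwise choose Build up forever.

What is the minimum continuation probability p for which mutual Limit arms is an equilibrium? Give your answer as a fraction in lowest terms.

Expected cooperation value is 17 + p·17 + p²·17 + … = 17/(1−p); deviation gives 23 + p·7/(1−p).
17 ≥ 23(1−p) + 7p ⇒ 16p ≥ 6 ⇒ p ≥ 6/16 = 3/8.

3/8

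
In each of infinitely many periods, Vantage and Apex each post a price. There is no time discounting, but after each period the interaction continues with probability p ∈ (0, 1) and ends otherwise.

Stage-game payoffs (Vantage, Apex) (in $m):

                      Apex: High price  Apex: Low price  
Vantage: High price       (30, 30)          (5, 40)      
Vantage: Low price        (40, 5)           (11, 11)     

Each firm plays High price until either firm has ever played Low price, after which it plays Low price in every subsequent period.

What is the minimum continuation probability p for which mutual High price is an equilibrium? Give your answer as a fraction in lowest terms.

10/29

Expected cooperation value is 30 + p·30 + p²·30 + … = 30/(1−p); deviation gives 40 + p·11/(1−p).
30 ≥ 40(1−p) + 11p ⇒ 29p ≥ 10 ⇒ p ≥ 10/29.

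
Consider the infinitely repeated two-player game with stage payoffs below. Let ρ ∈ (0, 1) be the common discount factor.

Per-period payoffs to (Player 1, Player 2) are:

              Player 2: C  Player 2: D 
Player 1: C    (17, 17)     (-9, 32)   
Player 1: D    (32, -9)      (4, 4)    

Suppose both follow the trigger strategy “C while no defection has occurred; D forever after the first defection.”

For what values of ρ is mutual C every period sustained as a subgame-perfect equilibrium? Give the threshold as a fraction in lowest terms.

15/28

One-period gain from deviating is 32 − 17 = 15. The loss is 17 − 4 = 13 in every subsequent period, with present value 13·ρ/(1−ρ).
Deviation is unprofitable when 13·ρ/(1−ρ) ≥ 15, i.e. ρ/(1−ρ) ≥ 15/13.
Equivalently ρ ≥ 15/(15+13) = 15/28.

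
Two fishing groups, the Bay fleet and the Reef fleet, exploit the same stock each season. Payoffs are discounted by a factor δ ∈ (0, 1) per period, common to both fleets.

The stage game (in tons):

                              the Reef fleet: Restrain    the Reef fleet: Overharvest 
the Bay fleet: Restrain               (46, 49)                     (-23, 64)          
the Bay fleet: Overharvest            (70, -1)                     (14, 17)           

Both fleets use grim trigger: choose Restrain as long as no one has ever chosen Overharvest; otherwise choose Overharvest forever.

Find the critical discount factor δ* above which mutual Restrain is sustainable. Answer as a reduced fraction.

the Bay fleet: cooperation gives 46 each period; deviation gives 70 once then 14 forever.
  46/(1−δ) ≥ 70 + 14δ/(1−δ) ⇒ δ ≥ 24/56 = 3/7.
the Reef fleet: cooperation gives 49 each period; deviation gives 64 once then 17 forever.
  δ ≥ 15/47.
Both must hold, so the binding constraint is the Bay fleet's: δ ≥ 3/7.

3/7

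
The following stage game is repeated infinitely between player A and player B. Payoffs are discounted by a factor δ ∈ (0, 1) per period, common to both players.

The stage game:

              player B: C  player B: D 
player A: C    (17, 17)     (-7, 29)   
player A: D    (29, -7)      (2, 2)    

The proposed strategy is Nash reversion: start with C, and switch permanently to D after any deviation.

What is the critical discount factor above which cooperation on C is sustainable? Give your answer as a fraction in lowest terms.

4/9

Cooperation forever yields 17 each period: 17/(1−δ).
Deviating yields 29 once, then 2 forever: 29 + 2δ/(1−δ).
No profitable deviation requires 17/(1−δ) ≥ 29 + 2δ/(1−δ).
Multiplying by (1−δ): 17 ≥ 29(1−δ) + 2δ = 29 − 27δ.
So 27δ ≥ 12, i.e. δ ≥ 12/27 = 4/9.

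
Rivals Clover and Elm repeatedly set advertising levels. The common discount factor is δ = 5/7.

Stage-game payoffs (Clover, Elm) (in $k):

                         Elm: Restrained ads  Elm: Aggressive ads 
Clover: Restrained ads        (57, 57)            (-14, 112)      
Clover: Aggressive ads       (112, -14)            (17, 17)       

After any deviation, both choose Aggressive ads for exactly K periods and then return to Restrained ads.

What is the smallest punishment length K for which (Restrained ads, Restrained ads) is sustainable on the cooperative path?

IC: δ(1−δ^K)/(1−δ) ≥ (112−57)/(57−17) = 11/8.
With δ = 5/7: need 1 − δ^K ≥ 11/8·(1−5/7)/(5/7), i.e. δ^K ≤ 0.4500.
Since (5/7)^2 = 0.5102 and (5/7)^3 = 0.3644, the smallest such K is 3.

3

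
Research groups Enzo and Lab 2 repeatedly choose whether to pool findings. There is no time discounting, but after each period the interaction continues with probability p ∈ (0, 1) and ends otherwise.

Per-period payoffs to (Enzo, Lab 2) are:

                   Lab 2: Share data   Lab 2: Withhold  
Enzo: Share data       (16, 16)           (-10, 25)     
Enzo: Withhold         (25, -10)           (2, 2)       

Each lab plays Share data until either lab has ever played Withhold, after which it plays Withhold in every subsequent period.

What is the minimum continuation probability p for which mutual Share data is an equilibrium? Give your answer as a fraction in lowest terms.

With no time discounting, the continuation probability p plays the role of the discount factor.
Grim-trigger IC: 16/(1−p) ≥ 25 + 2p/(1−p) ⇒ p ≥ (25−16)/(25−2) = 9/23.

9/23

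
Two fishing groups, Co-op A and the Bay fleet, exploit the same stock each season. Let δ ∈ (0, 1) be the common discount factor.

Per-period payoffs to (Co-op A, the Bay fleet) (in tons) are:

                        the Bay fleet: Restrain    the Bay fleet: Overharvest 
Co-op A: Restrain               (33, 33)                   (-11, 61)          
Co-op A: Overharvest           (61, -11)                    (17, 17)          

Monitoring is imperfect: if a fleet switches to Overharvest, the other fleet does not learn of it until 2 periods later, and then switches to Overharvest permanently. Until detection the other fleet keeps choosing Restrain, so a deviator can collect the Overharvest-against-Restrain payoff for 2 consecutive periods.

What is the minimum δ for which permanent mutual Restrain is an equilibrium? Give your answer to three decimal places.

0.798

A deviator earns 61 for 2 periods, then 17 forever; cooperating earns 33 forever. Multiplying the IC by (1−δ):
33 ≥ 61(1−δ^2) + 17δ^2, so 44·δ^2 ≥ 28 and δ^2 ≥ 7/11.
δ ≥ (7/11)^(1/2) ≈ 0.798.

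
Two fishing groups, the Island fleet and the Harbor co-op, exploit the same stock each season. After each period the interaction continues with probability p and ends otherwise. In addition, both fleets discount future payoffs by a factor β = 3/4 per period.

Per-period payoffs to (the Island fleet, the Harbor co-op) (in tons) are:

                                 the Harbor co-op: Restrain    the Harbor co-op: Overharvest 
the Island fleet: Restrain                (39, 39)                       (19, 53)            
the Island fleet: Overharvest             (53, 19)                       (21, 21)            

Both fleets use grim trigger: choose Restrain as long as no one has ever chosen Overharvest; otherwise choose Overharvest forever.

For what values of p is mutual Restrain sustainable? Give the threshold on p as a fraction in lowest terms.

Expected continuation weight on next period's payoff is β·p = 3/4·p, which plays the role of the discount factor.
Cooperation requires 3/4·p ≥ (53−39)/(53−21) = 7/16, hence p ≥ 7/12.

7/12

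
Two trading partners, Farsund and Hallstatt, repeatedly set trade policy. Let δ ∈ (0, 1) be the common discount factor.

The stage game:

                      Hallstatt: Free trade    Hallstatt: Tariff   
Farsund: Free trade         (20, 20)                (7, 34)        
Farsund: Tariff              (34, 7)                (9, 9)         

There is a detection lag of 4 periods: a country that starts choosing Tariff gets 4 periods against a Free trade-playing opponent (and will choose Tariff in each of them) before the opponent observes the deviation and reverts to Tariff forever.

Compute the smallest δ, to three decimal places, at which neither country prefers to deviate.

A deviator earns 34 for 4 periods, then 9 forever; cooperating earns 20 forever. Multiplying the IC by (1−δ):
20 ≥ 34(1−δ^4) + 9δ^4, so 25·δ^4 ≥ 14 and δ^4 ≥ 14/25.
δ ≥ (14/25)^(1/4) ≈ 0.865.

0.865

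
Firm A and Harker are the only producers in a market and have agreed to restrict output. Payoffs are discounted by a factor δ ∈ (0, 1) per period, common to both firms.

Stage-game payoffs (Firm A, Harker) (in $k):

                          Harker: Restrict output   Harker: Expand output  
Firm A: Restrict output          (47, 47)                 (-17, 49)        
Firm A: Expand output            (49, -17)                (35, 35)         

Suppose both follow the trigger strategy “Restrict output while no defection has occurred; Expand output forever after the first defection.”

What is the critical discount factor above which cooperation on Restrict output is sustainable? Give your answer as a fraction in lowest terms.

1/7

Cooperation forever yields 47 each period: 47/(1−δ).
Deviating yields 49 once, then 35 forever: 49 + 35δ/(1−δ).
No profitable deviation requires 47/(1−δ) ≥ 49 + 35δ/(1−δ).
Multiplying by (1−δ): 47 ≥ 49(1−δ) + 35δ = 49 − 14δ.
So 14δ ≥ 2, i.e. δ ≥ 2/14 = 1/7.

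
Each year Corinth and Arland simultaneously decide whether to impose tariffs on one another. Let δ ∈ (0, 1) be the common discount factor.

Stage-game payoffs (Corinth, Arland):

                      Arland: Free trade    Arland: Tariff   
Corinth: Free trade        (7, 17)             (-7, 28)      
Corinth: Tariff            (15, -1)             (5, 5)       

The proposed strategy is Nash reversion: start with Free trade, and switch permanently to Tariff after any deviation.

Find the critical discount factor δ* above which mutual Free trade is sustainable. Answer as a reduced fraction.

For Corinth: deviation gain 15−7 = 8, per-period punishment loss 7−5 = 2. IC gives δ ≥ 8/10 = 4/5.
For Arland: gain 11, loss 12 per period, so δ ≥ 11/23.
The tighter constraint is Corinth's, so cooperation needs δ ≥ 4/5.

4/5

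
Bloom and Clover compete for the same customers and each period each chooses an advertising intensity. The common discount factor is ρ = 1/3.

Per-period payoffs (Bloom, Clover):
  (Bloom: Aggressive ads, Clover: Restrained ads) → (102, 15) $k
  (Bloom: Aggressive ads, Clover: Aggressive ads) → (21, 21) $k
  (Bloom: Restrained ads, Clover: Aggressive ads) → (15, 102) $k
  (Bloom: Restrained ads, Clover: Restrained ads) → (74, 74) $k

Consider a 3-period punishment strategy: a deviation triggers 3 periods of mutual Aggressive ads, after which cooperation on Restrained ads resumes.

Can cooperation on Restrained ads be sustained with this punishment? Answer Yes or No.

No

Comparing payoff streams over the 4 periods until play realigns: cooperate → 74(1+ρ+…+ρ^3); deviate → 102 + 21(ρ+…+ρ^3).
Cooperation is sustained iff (74−21)(ρ+…+ρ^3) ≥ 102−74.
ρ+…+ρ^3 = 1/3·(1−(1/3)^3)/(1−1/3) = 0.4815, and (102−74)/(74−21) = 0.5283.
0.4815 < 0.5283, so cooperation is not sustainable.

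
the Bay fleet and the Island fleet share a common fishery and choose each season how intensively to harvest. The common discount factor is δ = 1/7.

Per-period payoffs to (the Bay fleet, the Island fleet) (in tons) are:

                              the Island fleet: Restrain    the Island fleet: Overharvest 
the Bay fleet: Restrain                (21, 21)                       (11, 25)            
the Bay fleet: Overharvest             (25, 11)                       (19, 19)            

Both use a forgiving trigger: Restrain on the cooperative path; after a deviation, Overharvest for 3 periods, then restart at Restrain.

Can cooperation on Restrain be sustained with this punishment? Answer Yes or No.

No

A one-shot deviation gives 25 now, then 19 for 3 periods, then back to 21.
Gain from deviating: (25−21) today; loss: (21−19) in each of the next 3 periods.
No-deviation condition: (21−19)(δ+…+δ^3) ≥ 25−21, i.e. δ+…+δ^3 ≥ 2.
At δ = 1/7: δ+…+δ^3 = 0.1662 < 2.0000.
So cooperation is not sustainable.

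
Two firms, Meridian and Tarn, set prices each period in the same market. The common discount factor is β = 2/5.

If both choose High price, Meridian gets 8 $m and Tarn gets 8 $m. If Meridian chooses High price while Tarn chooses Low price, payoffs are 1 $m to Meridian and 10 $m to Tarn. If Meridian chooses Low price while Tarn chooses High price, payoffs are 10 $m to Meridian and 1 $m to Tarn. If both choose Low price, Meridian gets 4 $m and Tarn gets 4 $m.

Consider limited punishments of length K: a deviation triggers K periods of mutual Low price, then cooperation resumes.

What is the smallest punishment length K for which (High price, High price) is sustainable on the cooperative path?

Need Σ_{k=1}^{K} β^k ≥ (10−8)/(8−4) = 0.5000 at β = 2/5.
At K = 1 the sum is 0.4000 < 0.5000; at K = 2 it is 0.5600 ≥ 0.5000.
So the minimum punishment length is K = 2.

2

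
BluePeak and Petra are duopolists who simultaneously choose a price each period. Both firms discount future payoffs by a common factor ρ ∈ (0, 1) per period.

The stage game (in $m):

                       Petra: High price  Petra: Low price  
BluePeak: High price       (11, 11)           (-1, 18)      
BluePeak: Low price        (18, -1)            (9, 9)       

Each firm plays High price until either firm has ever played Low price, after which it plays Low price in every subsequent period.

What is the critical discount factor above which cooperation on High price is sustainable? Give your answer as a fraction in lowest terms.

Cooperation forever yields 11 each period: 11/(1−ρ).
Deviating yields 18 once, then 9 forever: 18 + 9ρ/(1−ρ).
No profitable deviation requires 11/(1−ρ) ≥ 18 + 9ρ/(1−ρ).
Multiplying by (1−ρ): 11 ≥ 18(1−ρ) + 9ρ = 18 − 9ρ.
So 9ρ ≥ 7, i.e. ρ ≥ 7/9.

7/9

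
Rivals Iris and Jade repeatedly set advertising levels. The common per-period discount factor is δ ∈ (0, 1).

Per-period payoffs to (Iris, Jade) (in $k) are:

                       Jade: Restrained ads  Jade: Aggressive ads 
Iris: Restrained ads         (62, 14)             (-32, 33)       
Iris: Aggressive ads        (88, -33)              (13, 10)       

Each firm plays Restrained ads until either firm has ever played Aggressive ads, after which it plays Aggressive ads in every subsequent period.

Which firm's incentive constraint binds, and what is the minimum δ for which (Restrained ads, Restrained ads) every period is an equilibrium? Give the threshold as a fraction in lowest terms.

Jade; δ ≥ 19/23

For Iris: deviation gain 88−62 = 26, per-period punishment loss 62−13 = 49. IC gives δ ≥ 26/75.
For Jade: gain 19, loss 4 per period, so δ ≥ 19/23.
The tighter constraint is Jade's, so cooperation needs δ ≥ 19/23.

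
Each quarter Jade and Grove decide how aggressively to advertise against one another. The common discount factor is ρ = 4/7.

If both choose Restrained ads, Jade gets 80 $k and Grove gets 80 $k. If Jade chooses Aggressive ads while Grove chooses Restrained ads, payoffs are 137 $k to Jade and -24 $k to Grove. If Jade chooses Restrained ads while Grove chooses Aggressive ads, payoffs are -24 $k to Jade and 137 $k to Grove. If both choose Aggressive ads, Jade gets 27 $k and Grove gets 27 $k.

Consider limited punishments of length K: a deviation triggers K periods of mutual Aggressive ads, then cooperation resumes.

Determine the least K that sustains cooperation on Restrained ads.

3

No profitable deviation requires (80−27)(ρ+…+ρ^K) ≥ 137−80, i.e. ρ+…+ρ^K ≥ 57/53 ≈ 1.0755.
With ρ = 4/7, the partial sums are K=1: 0.5714, K=2: 0.8980, K=3: 1.0845.
K = 3 is the first length at which the sum reaches 1.0755.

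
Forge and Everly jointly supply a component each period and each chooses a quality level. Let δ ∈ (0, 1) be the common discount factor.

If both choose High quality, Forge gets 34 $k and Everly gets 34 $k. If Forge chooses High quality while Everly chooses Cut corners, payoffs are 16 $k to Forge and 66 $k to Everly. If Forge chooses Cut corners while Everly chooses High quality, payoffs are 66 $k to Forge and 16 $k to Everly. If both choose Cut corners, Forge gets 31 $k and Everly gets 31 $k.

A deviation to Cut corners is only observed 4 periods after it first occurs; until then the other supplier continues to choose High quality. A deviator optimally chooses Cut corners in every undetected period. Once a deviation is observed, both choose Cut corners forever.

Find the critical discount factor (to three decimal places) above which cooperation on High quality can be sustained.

0.978

Deviating for the 4 undetected periods gains 66−34 = 32 per period over cooperation, then loses 34−31 = 3 per period forever once punishment starts.
Gain: 32(1 + δ + … + δ^3); loss: 3·δ^4/(1−δ).
No profitable deviation ⇔ 32(1−δ^4) ≤ 3·δ^4, i.e. δ^4 ≥ 32/(32+3) = 32/35.
Hence δ ≥ (32/35)^(1/4) ≈ 0.978.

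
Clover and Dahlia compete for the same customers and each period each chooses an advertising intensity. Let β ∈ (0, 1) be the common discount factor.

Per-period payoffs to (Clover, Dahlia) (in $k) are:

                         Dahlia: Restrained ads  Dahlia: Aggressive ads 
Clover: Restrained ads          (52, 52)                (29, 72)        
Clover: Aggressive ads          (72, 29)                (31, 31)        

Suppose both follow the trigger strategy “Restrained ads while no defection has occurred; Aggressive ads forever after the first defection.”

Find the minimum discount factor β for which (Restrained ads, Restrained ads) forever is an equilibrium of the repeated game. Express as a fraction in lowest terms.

20/41

Cooperation forever yields 52 each period: 52/(1−β).
Deviating yields 72 once, then 31 forever: 72 + 31β/(1−β).
No profitable deviation requires 52/(1−β) ≥ 72 + 31β/(1−β).
Multiplying by (1−β): 52 ≥ 72(1−β) + 31β = 72 − 41β.
So 41β ≥ 20, i.e. β ≥ 20/41.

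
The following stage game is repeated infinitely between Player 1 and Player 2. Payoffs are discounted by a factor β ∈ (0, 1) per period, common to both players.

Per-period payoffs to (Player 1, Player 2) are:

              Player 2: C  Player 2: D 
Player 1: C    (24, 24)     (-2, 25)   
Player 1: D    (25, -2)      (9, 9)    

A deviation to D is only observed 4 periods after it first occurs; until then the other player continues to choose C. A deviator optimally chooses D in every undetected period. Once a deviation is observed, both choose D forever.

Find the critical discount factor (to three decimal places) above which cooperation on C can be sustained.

0.500

The best deviation is to choose D for all 4 undetected periods, earning 25 each, then 9 forever once detected.
Deviation value: 25(1−β^4)/(1−β) + 9β^4/(1−β); cooperation value: 24/(1−β).
IC: 24 ≥ 25(1−β^4) + 9β^4 = 25 − 16β^4.
So β^4 ≥ 1/16, giving β ≥ (1/16)^(1/4) ≈ 0.500.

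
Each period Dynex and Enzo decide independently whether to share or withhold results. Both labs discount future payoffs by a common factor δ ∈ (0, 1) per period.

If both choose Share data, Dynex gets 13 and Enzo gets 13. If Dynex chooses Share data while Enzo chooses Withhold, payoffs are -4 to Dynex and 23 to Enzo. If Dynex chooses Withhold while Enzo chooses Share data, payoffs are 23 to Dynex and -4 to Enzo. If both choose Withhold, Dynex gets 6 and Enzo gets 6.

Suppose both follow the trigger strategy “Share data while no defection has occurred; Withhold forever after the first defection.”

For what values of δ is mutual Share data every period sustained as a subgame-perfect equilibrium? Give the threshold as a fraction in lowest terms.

One-period gain from deviating is 23 − 13 = 10. The loss is 13 − 6 = 7 in every subsequent period, with present value 7·δ/(1−δ).
Deviation is unprofitable when 7·δ/(1−δ) ≥ 10, i.e. δ/(1−δ) ≥ 10/7.
Equivalently δ ≥ 10/(10+7) = 10/17.

10/17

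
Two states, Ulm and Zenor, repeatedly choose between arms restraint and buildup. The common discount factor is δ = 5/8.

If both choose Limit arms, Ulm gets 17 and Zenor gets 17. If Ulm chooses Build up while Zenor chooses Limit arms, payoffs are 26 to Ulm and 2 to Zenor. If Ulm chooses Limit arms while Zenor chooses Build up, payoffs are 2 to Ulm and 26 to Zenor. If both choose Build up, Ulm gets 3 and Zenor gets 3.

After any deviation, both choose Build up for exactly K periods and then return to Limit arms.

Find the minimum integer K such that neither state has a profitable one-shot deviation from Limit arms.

No profitable deviation requires (17−3)(δ+…+δ^K) ≥ 26−17, i.e. δ+…+δ^K ≥ 9/14 ≈ 0.6429.
With δ = 5/8, the partial sums are K=1: 0.6250, K=2: 1.0156.
K = 2 is the first length at which the sum reaches 0.6429.

2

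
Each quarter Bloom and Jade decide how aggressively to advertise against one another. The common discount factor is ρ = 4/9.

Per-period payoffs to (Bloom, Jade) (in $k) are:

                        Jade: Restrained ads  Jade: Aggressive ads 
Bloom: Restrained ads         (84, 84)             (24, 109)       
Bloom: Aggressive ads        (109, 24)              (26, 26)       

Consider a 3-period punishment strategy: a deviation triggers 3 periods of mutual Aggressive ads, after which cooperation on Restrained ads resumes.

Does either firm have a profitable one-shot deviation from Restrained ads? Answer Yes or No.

No

IC: ρ+…+ρ^3 ≥ (109−84)/(84−26) = 25/58.
At ρ = 4/9: partial sum = 0.7298 ≥ 0.4310. Cooperation sustainable.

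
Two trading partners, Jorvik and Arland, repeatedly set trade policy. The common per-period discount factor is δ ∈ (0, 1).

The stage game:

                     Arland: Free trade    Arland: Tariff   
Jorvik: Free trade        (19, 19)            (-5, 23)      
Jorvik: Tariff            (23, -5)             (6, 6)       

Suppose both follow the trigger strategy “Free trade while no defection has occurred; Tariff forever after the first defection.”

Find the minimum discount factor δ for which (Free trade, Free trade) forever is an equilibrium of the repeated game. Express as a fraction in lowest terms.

One-period gain from deviating is 23 − 19 = 4. The loss is 19 − 6 = 13 in every subsequent period, with present value 13·δ/(1−δ).
Deviation is unprofitable when 13·δ/(1−δ) ≥ 4, i.e. δ/(1−δ) ≥ 4/13.
Equivalently δ ≥ 4/(4+13) = 4/17.

4/17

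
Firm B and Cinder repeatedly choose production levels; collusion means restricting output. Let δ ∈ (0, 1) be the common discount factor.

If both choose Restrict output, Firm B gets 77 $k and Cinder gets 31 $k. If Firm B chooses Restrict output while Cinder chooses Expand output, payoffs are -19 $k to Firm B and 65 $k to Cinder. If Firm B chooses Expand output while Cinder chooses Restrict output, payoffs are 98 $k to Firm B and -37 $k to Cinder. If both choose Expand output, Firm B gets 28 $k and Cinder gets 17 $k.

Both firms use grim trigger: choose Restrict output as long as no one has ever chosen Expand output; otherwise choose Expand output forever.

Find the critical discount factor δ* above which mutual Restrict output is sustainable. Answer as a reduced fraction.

17/24

For Firm B: deviation gain 98−77 = 21, per-period punishment loss 77−28 = 49. IC gives δ ≥ 21/70 = 3/10.
For Cinder: gain 34, loss 14 per period, so δ ≥ 34/48 = 17/24.
The tighter constraint is Cinder's, so cooperation needs δ ≥ 17/24.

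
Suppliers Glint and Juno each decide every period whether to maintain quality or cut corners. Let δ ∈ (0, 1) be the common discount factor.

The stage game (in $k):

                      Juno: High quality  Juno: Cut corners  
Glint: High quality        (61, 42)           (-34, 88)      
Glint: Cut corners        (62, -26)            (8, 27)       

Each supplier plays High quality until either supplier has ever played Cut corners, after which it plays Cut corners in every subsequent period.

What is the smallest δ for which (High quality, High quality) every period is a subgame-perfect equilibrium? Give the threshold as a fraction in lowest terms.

46/61

For Glint: deviation gain 62−61 = 1, per-period punishment loss 61−8 = 53. IC gives δ ≥ 1/54.
For Juno: gain 46, loss 15 per period, so δ ≥ 46/61.
The tighter constraint is Juno's, so cooperation needs δ ≥ 46/61.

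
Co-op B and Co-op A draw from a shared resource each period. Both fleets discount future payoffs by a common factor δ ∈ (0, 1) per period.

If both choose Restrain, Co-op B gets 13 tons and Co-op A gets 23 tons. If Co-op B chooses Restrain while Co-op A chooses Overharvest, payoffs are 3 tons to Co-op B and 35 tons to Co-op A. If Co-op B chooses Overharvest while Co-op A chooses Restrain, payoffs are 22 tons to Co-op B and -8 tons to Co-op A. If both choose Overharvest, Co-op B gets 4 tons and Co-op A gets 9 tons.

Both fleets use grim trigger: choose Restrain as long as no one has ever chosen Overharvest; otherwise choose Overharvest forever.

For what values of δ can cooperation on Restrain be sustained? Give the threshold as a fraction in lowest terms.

1/2

For Co-op B: deviation gain 22−13 = 9, per-period punishment loss 13−4 = 9. IC gives δ ≥ 9/18 = 1/2.
For Co-op A: gain 12, loss 14 per period, so δ ≥ 12/26 = 6/13.
The tighter constraint is Co-op B's, so cooperation needs δ ≥ 1/2.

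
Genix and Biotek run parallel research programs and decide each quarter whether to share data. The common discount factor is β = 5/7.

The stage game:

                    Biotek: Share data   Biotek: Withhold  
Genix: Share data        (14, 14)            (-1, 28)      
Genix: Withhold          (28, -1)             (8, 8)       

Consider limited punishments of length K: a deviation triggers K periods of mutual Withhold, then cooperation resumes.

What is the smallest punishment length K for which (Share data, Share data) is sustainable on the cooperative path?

Need Σ_{k=1}^{K} β^k ≥ (28−14)/(14−8) = 2.3333 at β = 5/7.
At K = 8 the sum is 2.3306 < 2.3333; at K = 9 it is 2.3790 ≥ 2.3333.
So the minimum punishment length is K = 9.

9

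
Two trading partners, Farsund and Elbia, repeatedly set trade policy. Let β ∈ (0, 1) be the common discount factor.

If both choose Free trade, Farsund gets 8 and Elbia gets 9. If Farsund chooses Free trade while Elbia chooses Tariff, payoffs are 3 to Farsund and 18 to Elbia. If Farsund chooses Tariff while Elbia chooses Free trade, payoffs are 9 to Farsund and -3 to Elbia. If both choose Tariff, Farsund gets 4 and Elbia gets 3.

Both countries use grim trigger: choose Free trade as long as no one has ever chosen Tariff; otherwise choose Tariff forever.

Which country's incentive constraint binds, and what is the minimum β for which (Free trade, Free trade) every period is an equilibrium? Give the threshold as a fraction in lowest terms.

Farsund's threshold: (9−8)/(9−4) = 1/5.
Elbia's threshold: (18−9)/(18−3) = 3/5.
1/5 < 3/5, so Elbia binds and β* = 3/5.

Elbia; β ≥ 3/5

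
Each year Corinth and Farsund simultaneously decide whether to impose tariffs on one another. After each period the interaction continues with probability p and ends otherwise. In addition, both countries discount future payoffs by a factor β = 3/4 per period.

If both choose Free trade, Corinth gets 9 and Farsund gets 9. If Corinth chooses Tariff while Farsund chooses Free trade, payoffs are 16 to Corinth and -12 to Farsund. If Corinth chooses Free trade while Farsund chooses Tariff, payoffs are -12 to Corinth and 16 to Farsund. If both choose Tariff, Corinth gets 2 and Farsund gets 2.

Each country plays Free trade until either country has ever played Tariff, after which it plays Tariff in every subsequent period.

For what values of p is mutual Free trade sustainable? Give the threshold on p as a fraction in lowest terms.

2/3

Expected continuation weight on next period's payoff is β·p = 3/4·p, which plays the role of the discount factor.
Cooperation requires 3/4·p ≥ (16−9)/(16−2) = 1/2, hence p ≥ 2/3.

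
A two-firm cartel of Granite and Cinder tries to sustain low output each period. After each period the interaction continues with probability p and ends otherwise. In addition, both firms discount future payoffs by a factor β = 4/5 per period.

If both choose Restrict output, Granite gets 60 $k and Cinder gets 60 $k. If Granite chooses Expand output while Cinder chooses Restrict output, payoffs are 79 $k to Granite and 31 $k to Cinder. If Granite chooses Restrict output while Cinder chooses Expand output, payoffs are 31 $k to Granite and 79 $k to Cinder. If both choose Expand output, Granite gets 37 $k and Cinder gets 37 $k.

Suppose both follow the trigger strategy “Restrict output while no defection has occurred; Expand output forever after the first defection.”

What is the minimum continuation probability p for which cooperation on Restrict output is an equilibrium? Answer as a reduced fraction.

Expected continuation weight on next period's payoff is β·p = 4/5·p, which plays the role of the discount factor.
Cooperation requires 4/5·p ≥ (79−60)/(79−37) = 19/42, hence p ≥ 95/168.

95/168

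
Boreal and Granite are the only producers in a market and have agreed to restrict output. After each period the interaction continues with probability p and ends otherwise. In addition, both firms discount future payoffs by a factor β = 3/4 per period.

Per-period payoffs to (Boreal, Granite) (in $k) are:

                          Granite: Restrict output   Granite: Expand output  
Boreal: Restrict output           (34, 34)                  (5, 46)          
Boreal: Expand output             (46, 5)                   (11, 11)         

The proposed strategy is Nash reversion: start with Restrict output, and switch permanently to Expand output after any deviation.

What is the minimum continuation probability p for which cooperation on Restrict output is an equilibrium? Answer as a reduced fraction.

16/35

Expected continuation weight on next period's payoff is β·p = 3/4·p, which plays the role of the discount factor.
Cooperation requires 3/4·p ≥ (46−34)/(46−11) = 12/35, hence p ≥ 16/35.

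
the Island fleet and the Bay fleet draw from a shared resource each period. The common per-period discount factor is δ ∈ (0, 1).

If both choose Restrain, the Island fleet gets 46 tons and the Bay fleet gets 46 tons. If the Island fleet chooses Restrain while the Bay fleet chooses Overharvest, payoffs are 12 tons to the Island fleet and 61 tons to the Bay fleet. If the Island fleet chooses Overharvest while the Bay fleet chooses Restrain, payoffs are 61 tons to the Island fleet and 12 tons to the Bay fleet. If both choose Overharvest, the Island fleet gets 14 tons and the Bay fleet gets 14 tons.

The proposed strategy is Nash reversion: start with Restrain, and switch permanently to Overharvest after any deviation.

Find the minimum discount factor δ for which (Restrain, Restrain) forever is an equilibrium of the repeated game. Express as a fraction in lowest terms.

15/47

One-period gain from deviating is 61 − 46 = 15. The loss is 46 − 14 = 32 in every subsequent period, with present value 32·δ/(1−δ).
Deviation is unprofitable when 32·δ/(1−δ) ≥ 15, i.e. δ/(1−δ) ≥ 15/32.
Equivalently δ ≥ 15/(15+32) = 15/47.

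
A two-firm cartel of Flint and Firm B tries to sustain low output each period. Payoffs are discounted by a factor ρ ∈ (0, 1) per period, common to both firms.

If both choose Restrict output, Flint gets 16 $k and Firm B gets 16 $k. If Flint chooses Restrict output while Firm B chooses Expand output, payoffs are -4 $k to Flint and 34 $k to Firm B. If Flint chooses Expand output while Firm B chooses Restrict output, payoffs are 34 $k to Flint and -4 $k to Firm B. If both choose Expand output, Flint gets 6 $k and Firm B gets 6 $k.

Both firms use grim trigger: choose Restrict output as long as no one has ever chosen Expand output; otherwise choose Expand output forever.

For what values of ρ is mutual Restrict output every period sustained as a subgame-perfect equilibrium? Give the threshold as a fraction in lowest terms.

Cooperation forever yields 16 each period: 16/(1−ρ).
Deviating yields 34 once, then 6 forever: 34 + 6ρ/(1−ρ).
No profitable deviation requires 16/(1−ρ) ≥ 34 + 6ρ/(1−ρ).
Multiplying by (1−ρ): 16 ≥ 34(1−ρ) + 6ρ = 34 − 28ρ.
So 28ρ ≥ 18, i.e. ρ ≥ 18/28 = 9/14.

9/14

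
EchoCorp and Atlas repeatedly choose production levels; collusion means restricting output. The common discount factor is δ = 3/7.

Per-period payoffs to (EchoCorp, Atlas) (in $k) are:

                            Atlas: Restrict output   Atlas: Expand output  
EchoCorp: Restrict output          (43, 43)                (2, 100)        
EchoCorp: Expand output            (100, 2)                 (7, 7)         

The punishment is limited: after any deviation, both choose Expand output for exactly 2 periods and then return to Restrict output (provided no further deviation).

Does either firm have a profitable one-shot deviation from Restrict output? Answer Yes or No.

IC: δ+…+δ^2 ≥ (100−43)/(43−7) = 19/12.
At δ = 3/7: partial sum = 0.6122 < 1.5833. Cooperation not sustainable.

Yes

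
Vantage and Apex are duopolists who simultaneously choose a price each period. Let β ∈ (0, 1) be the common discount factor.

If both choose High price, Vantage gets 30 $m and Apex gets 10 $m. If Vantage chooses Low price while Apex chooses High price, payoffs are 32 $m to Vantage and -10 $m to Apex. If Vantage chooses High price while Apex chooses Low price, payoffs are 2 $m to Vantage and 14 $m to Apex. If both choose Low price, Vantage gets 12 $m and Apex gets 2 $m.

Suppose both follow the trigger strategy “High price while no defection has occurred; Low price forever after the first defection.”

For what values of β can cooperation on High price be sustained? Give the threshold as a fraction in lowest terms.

1/3

For Vantage: deviation gain 32−30 = 2, per-period punishment loss 30−12 = 18. IC gives β ≥ 2/20 = 1/10.
For Apex: gain 4, loss 8 per period, so β ≥ 4/12 = 1/3.
The tighter constraint is Apex's, so cooperation needs β ≥ 1/3.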